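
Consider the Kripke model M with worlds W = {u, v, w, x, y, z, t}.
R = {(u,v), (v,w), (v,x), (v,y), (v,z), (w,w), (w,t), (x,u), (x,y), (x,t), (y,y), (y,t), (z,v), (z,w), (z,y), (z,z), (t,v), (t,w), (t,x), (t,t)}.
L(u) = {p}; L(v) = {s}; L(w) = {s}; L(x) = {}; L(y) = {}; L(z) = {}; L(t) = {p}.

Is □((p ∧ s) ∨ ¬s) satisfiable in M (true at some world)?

Yes

Let φ = □((p ∧ s) ∨ ¬s). Evaluate φ at each world:
  u (successors {v}): φ is false.
  v (successors {w, x, y, z}): φ is false.
  w (successors {w, t}): φ is false.
  x (successors {u, y, t}): φ is true.
  y (successors {y, t}): φ is true.
  z (successors {v, w, y, z}): φ is false.
  t (successors {v, w, x, t}): φ is false.
Detail at x (witness):
  At x: □((p ∧ s) ∨ ¬s) requires (p ∧ s) ∨ ¬s at every successor {u, y, t}.
    At u: (p ∧ s) ∨ ¬s is true.
    At y: (p ∧ s) ∨ ¬s is true.
    At t: (p ∧ s) ∨ ¬s is true.
  So □((p ∧ s) ∨ ¬s) is true at x.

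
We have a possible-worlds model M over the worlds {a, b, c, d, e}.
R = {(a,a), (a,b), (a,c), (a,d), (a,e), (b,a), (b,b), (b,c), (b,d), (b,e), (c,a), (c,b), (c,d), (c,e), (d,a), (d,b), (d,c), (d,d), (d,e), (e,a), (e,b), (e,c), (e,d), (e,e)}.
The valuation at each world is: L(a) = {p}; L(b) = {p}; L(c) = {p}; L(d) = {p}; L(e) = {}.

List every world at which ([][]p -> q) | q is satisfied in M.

a, b, c, d, e

Let φ = ([][]p -> q) | q. Evaluate φ at each world:
  a (successors {a, b, c, d, e}): φ is true.
  b (successors {a, b, c, d, e}): φ is true.
  c (successors {a, b, d, e}): φ is true.
  d (successors {a, b, c, d, e}): φ is true.
  e (successors {a, b, c, d, e}): φ is true.
For instance, at b:
  At b: [][]p -> q is true, q is false, so ([][]p -> q) | q is true.
    At b: [][]p is false, q is false, so [][]p -> q is true.
      At b: [][]p requires []p at every successor {a, b, c, d, e}.
        []p fails at a, so [][]p is false at b.
Satisfying worlds: {a, b, c, d, e}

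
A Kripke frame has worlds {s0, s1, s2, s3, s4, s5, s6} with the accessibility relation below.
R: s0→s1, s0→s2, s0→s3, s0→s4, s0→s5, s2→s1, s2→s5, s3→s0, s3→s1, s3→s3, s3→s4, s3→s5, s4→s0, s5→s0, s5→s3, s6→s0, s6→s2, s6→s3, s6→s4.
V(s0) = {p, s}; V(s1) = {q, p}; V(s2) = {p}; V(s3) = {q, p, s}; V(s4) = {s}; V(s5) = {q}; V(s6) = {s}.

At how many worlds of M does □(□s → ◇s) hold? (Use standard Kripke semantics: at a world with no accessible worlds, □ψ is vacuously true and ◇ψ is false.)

4

Let φ = □(□s → ◇s). Evaluate φ at each world:
  s0 (successors {s1, s2, s3, s4, s5}): φ is false.
  s1 (successors ∅): φ is true.
  s2 (successors {s1, s5}): φ is false.
  s3 (successors {s0, s1, s3, s4, s5}): φ is false.
  s4 (successors {s0}): φ is true.
  s5 (successors {s0, s3}): φ is true.
  s6 (successors {s0, s2, s3, s4}): φ is true.
For instance, at s5:
  At s5: □(□s → ◇s) requires □s → ◇s at every successor {s0, s3}.
      At s0: □s is false, ◇s is true, so □s → ◇s is true.
      At s3: □s is false, ◇s is true, so □s → ◇s is true.
  So □(□s → ◇s) is true at s5.
Satisfying worlds: {s1, s4, s5, s6}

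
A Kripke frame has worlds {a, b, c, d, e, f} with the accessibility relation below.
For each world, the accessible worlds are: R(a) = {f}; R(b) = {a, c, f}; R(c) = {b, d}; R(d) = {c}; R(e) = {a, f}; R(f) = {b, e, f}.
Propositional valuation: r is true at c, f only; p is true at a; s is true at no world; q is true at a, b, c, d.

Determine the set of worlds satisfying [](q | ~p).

Let φ = [](q | ~p). Evaluate φ at each world:
  a (successors {f}): φ is true.
  b (successors {a, c, f}): φ is true.
  c (successors {b, d}): φ is true.
  d (successors {c}): φ is true.
  e (successors {a, f}): φ is true.
  f (successors {b, e, f}): φ is true.
For instance, at f:
  At f: [](q | ~p) requires q | ~p at every successor {b, e, f}.
    At b: q | ~p is true.
    At e: q | ~p is true.
    At f: q | ~p is true.
  So [](q | ~p) is true at f.
Satisfying worlds: {a, b, c, d, e, f}

a, b, c, d, e, f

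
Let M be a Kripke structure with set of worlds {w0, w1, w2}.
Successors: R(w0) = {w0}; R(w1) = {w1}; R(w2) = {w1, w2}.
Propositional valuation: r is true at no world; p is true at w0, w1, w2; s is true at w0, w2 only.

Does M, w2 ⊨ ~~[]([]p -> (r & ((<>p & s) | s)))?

No

At w2: ~[]([]p -> (r & ((<>p & s) | s))) is true, so ~~[]([]p -> (r & ((<>p & s) | s))) is false.
  At w2: []([]p -> (r & ((<>p & s) | s))) is false, so ~[]([]p -> (r & ((<>p & s) | s))) is true.
    At w2: []([]p -> (r & ((<>p & s) | s))) requires []p -> (r & ((<>p & s) | s)) at every successor {w1, w2}.
      []p -> (r & ((<>p & s) | s)) fails at w1, so []([]p -> (r & ((<>p & s) | s))) is false at w2.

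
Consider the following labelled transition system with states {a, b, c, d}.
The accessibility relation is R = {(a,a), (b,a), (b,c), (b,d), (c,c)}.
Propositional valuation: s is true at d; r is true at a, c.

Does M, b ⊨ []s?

No

At b: []s requires s at every successor {a, c, d}.
  s fails at a, so []s is false at b.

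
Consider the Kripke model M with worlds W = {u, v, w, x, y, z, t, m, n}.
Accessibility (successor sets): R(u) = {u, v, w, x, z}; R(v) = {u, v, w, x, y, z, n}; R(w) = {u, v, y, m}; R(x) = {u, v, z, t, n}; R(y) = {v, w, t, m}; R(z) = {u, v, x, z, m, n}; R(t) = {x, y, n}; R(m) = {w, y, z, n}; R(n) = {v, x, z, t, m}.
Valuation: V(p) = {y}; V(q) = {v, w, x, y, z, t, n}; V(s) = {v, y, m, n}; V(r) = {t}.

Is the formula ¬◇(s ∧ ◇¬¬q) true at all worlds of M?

No

Recall that ◇ψ holds at a world iff ψ holds at some accessible world.
Let φ = ¬◇(s ∧ ◇¬¬q). Evaluate φ at each world:
  u (successors {u, v, w, x, z}): φ is false.
  v (successors {u, v, w, x, y, z, n}): φ is false.
  w (successors {u, v, y, m}): φ is false.
  x (successors {u, v, z, t, n}): φ is false.
  y (successors {v, w, t, m}): φ is false.
  z (successors {u, v, x, z, m, n}): φ is false.
  t (successors {x, y, n}): φ is false.
  m (successors {w, y, z, n}): φ is false.
  n (successors {v, x, z, t, m}): φ is false.
Detail at u (counterexample):
  At u: ◇(s ∧ ◇¬¬q) is true, so ¬◇(s ∧ ◇¬¬q) is false.
    At u: ◇(s ∧ ◇¬¬q) requires s ∧ ◇¬¬q at some successor in {u, v, w, x, z}.
      s ∧ ◇¬¬q holds at v, so ◇(s ∧ ◇¬¬q) is true at u.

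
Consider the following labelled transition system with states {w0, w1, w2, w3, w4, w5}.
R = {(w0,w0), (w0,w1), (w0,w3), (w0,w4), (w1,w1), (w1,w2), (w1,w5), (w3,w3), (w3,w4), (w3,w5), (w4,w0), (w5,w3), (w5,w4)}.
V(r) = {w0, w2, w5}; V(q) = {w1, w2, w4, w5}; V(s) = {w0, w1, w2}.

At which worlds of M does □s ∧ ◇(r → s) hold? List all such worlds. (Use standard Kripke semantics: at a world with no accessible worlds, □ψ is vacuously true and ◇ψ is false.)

w4

Let φ = □s ∧ ◇(r → s). Evaluate φ at each world:
  w0 (successors {w0, w1, w3, w4}): φ is false.
  w1 (successors {w1, w2, w5}): φ is false.
  w2 (successors ∅): φ is false.
  w3 (successors {w3, w4, w5}): φ is false.
  w4 (successors {w0}): φ is true.
  w5 (successors {w3, w4}): φ is false.
For instance, at w0:
  At w0: □s is false, ◇(r → s) is true, so □s ∧ ◇(r → s) is false.
    At w0: □s requires s at every successor {w0, w1, w3, w4}.
      s fails at w3, so □s is false at w0.
    At w0: ◇(r → s) requires r → s at some successor in {w0, w1, w3, w4}.
      r → s holds at w0, so ◇(r → s) is true at w0.
Satisfying worlds: {w4}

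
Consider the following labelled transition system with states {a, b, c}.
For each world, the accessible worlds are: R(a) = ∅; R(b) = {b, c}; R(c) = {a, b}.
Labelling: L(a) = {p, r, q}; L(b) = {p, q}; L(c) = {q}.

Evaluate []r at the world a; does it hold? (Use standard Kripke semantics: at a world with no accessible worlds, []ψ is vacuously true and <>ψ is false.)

Yes

At a: no accessible worlds, so []r holds vacuously.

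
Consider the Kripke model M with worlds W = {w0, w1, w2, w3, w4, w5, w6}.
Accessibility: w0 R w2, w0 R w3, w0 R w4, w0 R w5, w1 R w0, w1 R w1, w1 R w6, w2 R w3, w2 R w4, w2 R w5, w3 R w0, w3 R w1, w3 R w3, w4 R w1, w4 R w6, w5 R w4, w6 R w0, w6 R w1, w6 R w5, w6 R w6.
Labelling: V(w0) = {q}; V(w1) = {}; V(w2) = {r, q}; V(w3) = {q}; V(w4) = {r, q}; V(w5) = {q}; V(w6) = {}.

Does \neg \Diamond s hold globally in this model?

Let φ = \neg \Diamond s. Evaluate φ at each world:
  w0 (successors {w2, w3, w4, w5}): φ is true.
  w1 (successors {w0, w1, w6}): φ is true.
  w2 (successors {w3, w4, w5}): φ is true.
  w3 (successors {w0, w1, w3}): φ is true.
  w4 (successors {w1, w6}): φ is true.
  w5 (successors {w4}): φ is true.
  w6 (successors {w0, w1, w5, w6}): φ is true.
For instance, at w0:
  At w0: \Diamond s is false, so \neg \Diamond s is true.
    At w0: \Diamond s requires s at some successor in {w2, w3, w4, w5}.
      At w2: s is false.
      At w3: s is false.
      At w4: s is false.
      At w5: s is false.
    So \Diamond s is false at w0.

Yes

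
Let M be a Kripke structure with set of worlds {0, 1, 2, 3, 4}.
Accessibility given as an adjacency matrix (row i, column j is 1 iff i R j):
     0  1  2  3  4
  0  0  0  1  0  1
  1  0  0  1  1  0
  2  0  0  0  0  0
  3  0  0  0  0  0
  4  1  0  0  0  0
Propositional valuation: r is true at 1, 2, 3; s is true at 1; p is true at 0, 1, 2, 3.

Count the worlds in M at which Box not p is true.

2

Let φ = Box not p. Evaluate φ at each world:
  0 (successors {2, 4}): φ is false.
  1 (successors {2, 3}): φ is false.
  2 (successors ∅): φ is true.
  3 (successors ∅): φ is true.
  4 (successors {0}): φ is false.
For instance, at 4:
  At 4: Box not p requires not p at every successor {0}.
    not p fails at 0, so Box not p is false at 4.
Satisfying worlds: {2, 3}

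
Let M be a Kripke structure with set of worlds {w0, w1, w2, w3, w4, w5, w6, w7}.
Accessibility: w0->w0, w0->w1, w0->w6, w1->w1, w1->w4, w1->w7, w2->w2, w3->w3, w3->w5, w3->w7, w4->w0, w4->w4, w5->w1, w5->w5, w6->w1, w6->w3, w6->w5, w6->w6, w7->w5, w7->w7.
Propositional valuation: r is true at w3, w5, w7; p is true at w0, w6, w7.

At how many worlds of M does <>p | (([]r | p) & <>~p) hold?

Let φ = <>p | (([]r | p) & <>~p). Evaluate φ at each world:
  w0 (successors {w0, w1, w6}): φ is true.
  w1 (successors {w1, w4, w7}): φ is true.
  w2 (successors {w2}): φ is false.
  w3 (successors {w3, w5, w7}): φ is true.
  w4 (successors {w0, w4}): φ is true.
  w5 (successors {w1, w5}): φ is false.
  w6 (successors {w1, w3, w5, w6}): φ is true.
  w7 (successors {w5, w7}): φ is true.
For instance, at w0:
  At w0: <>p is true, ([]r | p) & <>~p is true, so <>p | (([]r | p) & <>~p) is true.
    At w0: <>p requires p at some successor in {w0, w1, w6}.
      p holds at w0, so <>p is true at w0.
    At w0: []r | p is true, <>~p is true, so ([]r | p) & <>~p is true.
      At w0: []r is false, p is true, so []r | p is true.
      At w0: <>~p requires ~p at some successor in {w0, w1, w6}.
        ~p holds at w1, so <>~p is true at w0.
Satisfying worlds: {w0, w1, w3, w4, w6, w7}

6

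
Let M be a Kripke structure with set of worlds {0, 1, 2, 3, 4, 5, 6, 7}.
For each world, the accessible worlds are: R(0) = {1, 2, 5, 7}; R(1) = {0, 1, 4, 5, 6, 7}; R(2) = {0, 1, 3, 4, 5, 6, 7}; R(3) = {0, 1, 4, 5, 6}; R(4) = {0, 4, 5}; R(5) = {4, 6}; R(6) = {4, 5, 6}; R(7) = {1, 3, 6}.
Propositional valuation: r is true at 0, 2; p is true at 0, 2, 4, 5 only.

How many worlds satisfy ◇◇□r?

0

Let φ = ◇◇□r. Evaluate φ at each world:
  0 (successors {1, 2, 5, 7}): φ is false.
  1 (successors {0, 1, 4, 5, 6, 7}): φ is false.
  2 (successors {0, 1, 3, 4, 5, 6, 7}): φ is false.
  3 (successors {0, 1, 4, 5, 6}): φ is false.
  4 (successors {0, 4, 5}): φ is false.
  5 (successors {4, 6}): φ is false.
  6 (successors {4, 5, 6}): φ is false.
  7 (successors {1, 3, 6}): φ is false.
For instance, at 6:
  At 6: ◇◇□r requires ◇□r at some successor in {4, 5, 6}.
    At 4: ◇□r is false.
    At 5: ◇□r is false.
    At 6: ◇□r is false.
  So ◇◇□r is false at 6.
Satisfying worlds: none.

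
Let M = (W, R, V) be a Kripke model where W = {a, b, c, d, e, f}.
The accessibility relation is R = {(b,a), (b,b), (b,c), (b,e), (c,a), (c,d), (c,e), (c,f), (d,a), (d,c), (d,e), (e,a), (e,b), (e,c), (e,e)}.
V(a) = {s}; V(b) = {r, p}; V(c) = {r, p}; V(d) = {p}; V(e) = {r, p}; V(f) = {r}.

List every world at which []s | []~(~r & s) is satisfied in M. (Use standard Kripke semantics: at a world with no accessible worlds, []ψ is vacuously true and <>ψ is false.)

Let φ = []s | []~(~r & s). Evaluate φ at each world:
  a (successors ∅): φ is true.
  b (successors {a, b, c, e}): φ is false.
  c (successors {a, d, e, f}): φ is false.
  d (successors {a, c, e}): φ is false.
  e (successors {a, b, c, e}): φ is false.
  f (successors ∅): φ is true.
For instance, at e:
  At e: []s is false, []~(~r & s) is false, so []s | []~(~r & s) is false.
    At e: []s requires s at every successor {a, b, c, e}.
      s fails at b, so []s is false at e.
    At e: []~(~r & s) requires ~(~r & s) at every successor {a, b, c, e}.
      ~(~r & s) fails at a, so []~(~r & s) is false at e.
Satisfying worlds: {a, f}

a, f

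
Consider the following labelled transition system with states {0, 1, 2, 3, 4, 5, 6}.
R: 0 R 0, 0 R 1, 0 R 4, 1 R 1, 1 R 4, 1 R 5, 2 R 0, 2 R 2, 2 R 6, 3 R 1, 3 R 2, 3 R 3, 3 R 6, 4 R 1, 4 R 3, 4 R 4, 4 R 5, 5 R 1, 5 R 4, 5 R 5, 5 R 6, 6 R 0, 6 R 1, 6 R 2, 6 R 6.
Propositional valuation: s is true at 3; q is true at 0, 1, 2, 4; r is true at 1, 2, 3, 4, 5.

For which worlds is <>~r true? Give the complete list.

0, 2, 3, 5, 6

Recall that <>ψ holds at a world iff ψ holds at some accessible world.
Let φ = <>~r. Evaluate φ at each world:
  0 (successors {0, 1, 4}): φ is true.
  1 (successors {1, 4, 5}): φ is false.
  2 (successors {0, 2, 6}): φ is true.
  3 (successors {1, 2, 3, 6}): φ is true.
  4 (successors {1, 3, 4, 5}): φ is false.
  5 (successors {1, 4, 5, 6}): φ is true.
  6 (successors {0, 1, 2, 6}): φ is true.
For instance, at 0:
  At 0: <>~r requires ~r at some successor in {0, 1, 4}.
    ~r holds at 0, so <>~r is true at 0.
Satisfying worlds: {0, 2, 3, 5, 6}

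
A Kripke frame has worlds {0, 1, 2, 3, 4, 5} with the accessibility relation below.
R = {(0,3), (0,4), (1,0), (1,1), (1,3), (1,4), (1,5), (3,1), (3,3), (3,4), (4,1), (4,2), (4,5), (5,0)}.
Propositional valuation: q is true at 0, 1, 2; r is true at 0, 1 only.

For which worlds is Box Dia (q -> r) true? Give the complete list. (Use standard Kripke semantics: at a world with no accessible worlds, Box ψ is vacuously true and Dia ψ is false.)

Let φ = Box Dia (q -> r). Evaluate φ at each world:
  0 (successors {3, 4}): φ is true.
  1 (successors {0, 1, 3, 4, 5}): φ is true.
  2 (successors ∅): φ is true.
  3 (successors {1, 3, 4}): φ is true.
  4 (successors {1, 2, 5}): φ is false.
  5 (successors {0}): φ is true.
For instance, at 5:
  At 5: Box Dia (q -> r) requires Dia (q -> r) at every successor {0}.
      At 0: Dia (q -> r) requires q -> r at some successor in {3, 4}.
        q -> r holds at 3, so Dia (q -> r) is true at 0.
  So Box Dia (q -> r) is true at 5.
Satisfying worlds: {0, 1, 2, 3, 5}

0, 1, 2, 3, 5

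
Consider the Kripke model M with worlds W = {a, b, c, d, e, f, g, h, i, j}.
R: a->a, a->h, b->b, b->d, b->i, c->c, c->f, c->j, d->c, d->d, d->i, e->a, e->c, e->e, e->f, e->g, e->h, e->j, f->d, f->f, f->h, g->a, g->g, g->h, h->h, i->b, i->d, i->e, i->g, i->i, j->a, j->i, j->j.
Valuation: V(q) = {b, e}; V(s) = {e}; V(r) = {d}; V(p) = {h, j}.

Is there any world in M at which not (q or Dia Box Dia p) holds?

No

Let φ = not (q or Dia Box Dia p). Evaluate φ at each world:
  a (successors {a, h}): φ is false.
  b (successors {b, d, i}): φ is false.
  c (successors {c, f, j}): φ is false.
  d (successors {c, d, i}): φ is false.
  e (successors {a, c, e, f, g, h, j}): φ is false.
  f (successors {d, f, h}): φ is false.
  g (successors {a, g, h}): φ is false.
  h (successors {h}): φ is false.
  i (successors {b, d, e, g, i}): φ is false.
  j (successors {a, i, j}): φ is false.
For instance, at h:
  At h: q or Dia Box Dia p is true, so not (q or Dia Box Dia p) is false.
    At h: q is false, Dia Box Dia p is true, so q or Dia Box Dia p is true.
      At h: Dia Box Dia p requires Box Dia p at some successor in {h}.
        Box Dia p holds at h, so Dia Box Dia p is true at h.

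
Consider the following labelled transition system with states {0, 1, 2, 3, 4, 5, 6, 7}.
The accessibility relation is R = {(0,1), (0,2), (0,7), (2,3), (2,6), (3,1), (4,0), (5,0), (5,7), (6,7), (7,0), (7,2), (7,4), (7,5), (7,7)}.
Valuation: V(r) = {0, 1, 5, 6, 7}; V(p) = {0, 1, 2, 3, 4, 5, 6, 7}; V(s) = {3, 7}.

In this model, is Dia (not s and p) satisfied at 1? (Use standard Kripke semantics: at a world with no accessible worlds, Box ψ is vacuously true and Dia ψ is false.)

Recall that Dia ψ holds at a world iff ψ holds at some accessible world.
At 1: no accessible worlds, so Dia (not s and p) is false.

No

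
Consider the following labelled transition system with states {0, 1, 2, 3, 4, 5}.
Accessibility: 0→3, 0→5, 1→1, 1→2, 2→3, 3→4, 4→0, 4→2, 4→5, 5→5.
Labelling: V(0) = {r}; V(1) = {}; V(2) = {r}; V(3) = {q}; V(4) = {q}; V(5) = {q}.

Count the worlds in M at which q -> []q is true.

Let φ = q -> []q. Evaluate φ at each world:
  0 (successors {3, 5}): φ is true.
  1 (successors {1, 2}): φ is true.
  2 (successors {3}): φ is true.
  3 (successors {4}): φ is true.
  4 (successors {0, 2, 5}): φ is false.
  5 (successors {5}): φ is true.
For instance, at 3:
  At 3: q is true, []q is true, so q -> []q is true.
    At 3: []q requires q at every successor {4}.
      At 4: q is true.
    So []q is true at 3.
Satisfying worlds: {0, 1, 2, 3, 5}

5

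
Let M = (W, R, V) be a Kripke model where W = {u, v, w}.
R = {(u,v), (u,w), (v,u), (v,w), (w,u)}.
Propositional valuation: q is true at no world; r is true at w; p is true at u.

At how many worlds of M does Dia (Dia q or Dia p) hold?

Let φ = Dia (Dia q or Dia p). Evaluate φ at each world:
  u (successors {v, w}): φ is true.
  v (successors {u, w}): φ is true.
  w (successors {u}): φ is false.
For instance, at w:
  At w: Dia (Dia q or Dia p) requires Dia q or Dia p at some successor in {u}.
    At u: Dia q or Dia p is false.
  So Dia (Dia q or Dia p) is false at w.
Satisfying worlds: {u, v}

2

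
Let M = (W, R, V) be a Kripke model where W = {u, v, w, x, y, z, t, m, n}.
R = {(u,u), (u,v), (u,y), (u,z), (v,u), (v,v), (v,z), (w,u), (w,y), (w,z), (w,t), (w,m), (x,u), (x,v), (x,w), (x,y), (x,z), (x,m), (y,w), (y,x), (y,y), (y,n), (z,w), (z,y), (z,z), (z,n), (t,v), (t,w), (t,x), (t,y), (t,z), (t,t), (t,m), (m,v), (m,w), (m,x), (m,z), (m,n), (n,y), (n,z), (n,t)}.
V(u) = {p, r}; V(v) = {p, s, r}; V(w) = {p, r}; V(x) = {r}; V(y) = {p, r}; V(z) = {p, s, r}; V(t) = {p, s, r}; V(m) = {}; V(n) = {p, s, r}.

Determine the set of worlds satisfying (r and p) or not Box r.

u, v, w, x, y, z, t, n

Let φ = (r and p) or not Box r. Evaluate φ at each world:
  u (successors {u, v, y, z}): φ is true.
  v (successors {u, v, z}): φ is true.
  w (successors {u, y, z, t, m}): φ is true.
  x (successors {u, v, w, y, z, m}): φ is true.
  y (successors {w, x, y, n}): φ is true.
  z (successors {w, y, z, n}): φ is true.
  t (successors {v, w, x, y, z, t, m}): φ is true.
  m (successors {v, w, x, z, n}): φ is false.
  n (successors {y, z, t}): φ is true.
For instance, at x:
  At x: r and p is false, not Box r is true, so (r and p) or not Box r is true.
    At x: Box r is false, so not Box r is true.
      At x: Box r requires r at every successor {u, v, w, y, z, m}.
        r fails at m, so Box r is false at x.
Satisfying worlds: {u, v, w, x, y, z, t, n}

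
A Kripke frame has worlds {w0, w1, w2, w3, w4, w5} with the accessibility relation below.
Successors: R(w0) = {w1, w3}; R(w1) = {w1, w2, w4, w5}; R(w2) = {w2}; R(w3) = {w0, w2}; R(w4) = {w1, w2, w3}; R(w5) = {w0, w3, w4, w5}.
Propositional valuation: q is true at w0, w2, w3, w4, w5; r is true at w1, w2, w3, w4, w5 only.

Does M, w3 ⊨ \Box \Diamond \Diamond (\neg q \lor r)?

At w3: \Box \Diamond \Diamond (\neg q \lor r) requires \Diamond \Diamond (\neg q \lor r) at every successor {w0, w2}.
    At w0: \Diamond \Diamond (\neg q \lor r) requires \Diamond (\neg q \lor r) at some successor in {w1, w3}.
      \Diamond (\neg q \lor r) holds at w1, so \Diamond \Diamond (\neg q \lor r) is true at w0.
    At w2: \Diamond \Diamond (\neg q \lor r) requires \Diamond (\neg q \lor r) at some successor in {w2}.
      \Diamond (\neg q \lor r) holds at w2, so \Diamond \Diamond (\neg q \lor r) is true at w2.
So \Box \Diamond \Diamond (\neg q \lor r) is true at w3.

Yes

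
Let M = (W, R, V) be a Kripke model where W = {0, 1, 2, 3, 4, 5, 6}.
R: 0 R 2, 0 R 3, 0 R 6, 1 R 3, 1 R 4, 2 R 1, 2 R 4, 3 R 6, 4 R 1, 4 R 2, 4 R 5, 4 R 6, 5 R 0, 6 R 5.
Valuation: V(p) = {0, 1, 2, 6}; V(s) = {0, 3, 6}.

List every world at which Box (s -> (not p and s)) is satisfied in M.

1, 2, 6

Recall that Box ψ holds at a world iff ψ holds at every accessible world, and Dia ψ holds iff ψ holds at some accessible world.
Let φ = Box (s -> (not p and s)). Evaluate φ at each world:
  0 (successors {2, 3, 6}): φ is false.
  1 (successors {3, 4}): φ is true.
  2 (successors {1, 4}): φ is true.
  3 (successors {6}): φ is false.
  4 (successors {1, 2, 5, 6}): φ is false.
  5 (successors {0}): φ is false.
  6 (successors {5}): φ is true.
For instance, at 1:
  At 1: Box (s -> (not p and s)) requires s -> (not p and s) at every successor {3, 4}.
    At 3: s -> (not p and s) is true.
    At 4: s -> (not p and s) is true.
  So Box (s -> (not p and s)) is true at 1.
Satisfying worlds: {1, 2, 6}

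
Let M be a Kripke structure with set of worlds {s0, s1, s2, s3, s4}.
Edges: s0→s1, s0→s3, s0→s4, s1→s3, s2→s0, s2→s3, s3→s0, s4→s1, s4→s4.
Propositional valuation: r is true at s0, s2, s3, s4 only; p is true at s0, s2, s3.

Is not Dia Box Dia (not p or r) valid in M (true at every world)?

Recall that Box ψ holds at a world iff ψ holds at every accessible world, and Dia ψ holds iff ψ holds at some accessible world.
Let φ = not Dia Box Dia (not p or r). Evaluate φ at each world:
  s0 (successors {s1, s3, s4}): φ is false.
  s1 (successors {s3}): φ is false.
  s2 (successors {s0, s3}): φ is false.
  s3 (successors {s0}): φ is false.
  s4 (successors {s1, s4}): φ is false.
Detail at s0 (counterexample):
  At s0: Dia Box Dia (not p or r) is true, so not Dia Box Dia (not p or r) is false.
    At s0: Dia Box Dia (not p or r) requires Box Dia (not p or r) at some successor in {s1, s3, s4}.
      Box Dia (not p or r) holds at s1, so Dia Box Dia (not p or r) is true at s0.

No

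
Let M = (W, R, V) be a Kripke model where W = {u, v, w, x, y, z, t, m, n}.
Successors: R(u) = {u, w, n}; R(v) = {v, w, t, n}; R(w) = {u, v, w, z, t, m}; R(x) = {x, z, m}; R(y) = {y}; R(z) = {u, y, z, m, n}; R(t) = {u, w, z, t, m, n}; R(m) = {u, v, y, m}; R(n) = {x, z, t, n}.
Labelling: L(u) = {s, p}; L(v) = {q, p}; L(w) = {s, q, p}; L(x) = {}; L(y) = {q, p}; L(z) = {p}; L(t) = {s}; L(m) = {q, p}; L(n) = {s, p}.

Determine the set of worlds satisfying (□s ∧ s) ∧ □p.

u

Let φ = (□s ∧ s) ∧ □p. Evaluate φ at each world:
  u (successors {u, w, n}): φ is true.
  v (successors {v, w, t, n}): φ is false.
  w (successors {u, v, w, z, t, m}): φ is false.
  x (successors {x, z, m}): φ is false.
  y (successors {y}): φ is false.
  z (successors {u, y, z, m, n}): φ is false.
  t (successors {u, w, z, t, m, n}): φ is false.
  m (successors {u, v, y, m}): φ is false.
  n (successors {x, z, t, n}): φ is false.
For instance, at u:
  At u: □s ∧ s is true, □p is true, so (□s ∧ s) ∧ □p is true.
    At u: □s is true, s is true, so □s ∧ s is true.
      At u: □s requires s at every successor {u, w, n}.
        At u: s is true.
        At w: s is true.
        At n: s is true.
      So □s is true at u.
    At u: □p requires p at every successor {u, w, n}.
      At u: p is true.
      At w: p is true.
      At n: p is true.
    So □p is true at u.
Satisfying worlds: {u}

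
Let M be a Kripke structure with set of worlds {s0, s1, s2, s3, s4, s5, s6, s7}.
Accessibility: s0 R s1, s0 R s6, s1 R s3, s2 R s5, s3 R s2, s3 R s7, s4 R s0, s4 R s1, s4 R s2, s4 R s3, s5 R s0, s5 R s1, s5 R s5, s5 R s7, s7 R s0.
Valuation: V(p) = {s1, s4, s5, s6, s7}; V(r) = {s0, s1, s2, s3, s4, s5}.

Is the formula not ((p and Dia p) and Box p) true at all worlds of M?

Yes

Let φ = not ((p and Dia p) and Box p). Evaluate φ at each world:
  s0 (successors {s1, s6}): φ is true.
  s1 (successors {s3}): φ is true.
  s2 (successors {s5}): φ is true.
  s3 (successors {s2, s7}): φ is true.
  s4 (successors {s0, s1, s2, s3}): φ is true.
  s5 (successors {s0, s1, s5, s7}): φ is true.
  s6 (successors ∅): φ is true.
  s7 (successors {s0}): φ is true.
For instance, at s7:
  At s7: (p and Dia p) and Box p is false, so not ((p and Dia p) and Box p) is true.
    At s7: p and Dia p is false, Box p is false, so (p and Dia p) and Box p is false.
      At s7: p is true, Dia p is false, so p and Dia p is false.
      At s7: Box p requires p at every successor {s0}.
        p fails at s0, so Box p is false at s7.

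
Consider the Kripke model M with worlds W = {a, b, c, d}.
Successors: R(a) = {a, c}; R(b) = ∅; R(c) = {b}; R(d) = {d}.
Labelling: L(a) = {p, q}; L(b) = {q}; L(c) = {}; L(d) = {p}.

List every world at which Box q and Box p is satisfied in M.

Recall that Box ψ holds at a world iff ψ holds at every accessible world, and Dia ψ holds iff ψ holds at some accessible world.
Let φ = Box q and Box p. Evaluate φ at each world:
  a (successors {a, c}): φ is false.
  b (successors ∅): φ is true.
  c (successors {b}): φ is false.
  d (successors {d}): φ is false.
For instance, at d:
  At d: Box q is false, Box p is true, so Box q and Box p is false.
    At d: Box q requires q at every successor {d}.
      q fails at d, so Box q is false at d.
    At d: Box p requires p at every successor {d}.
      At d: p is true.
    So Box p is true at d.
Satisfying worlds: {b}

b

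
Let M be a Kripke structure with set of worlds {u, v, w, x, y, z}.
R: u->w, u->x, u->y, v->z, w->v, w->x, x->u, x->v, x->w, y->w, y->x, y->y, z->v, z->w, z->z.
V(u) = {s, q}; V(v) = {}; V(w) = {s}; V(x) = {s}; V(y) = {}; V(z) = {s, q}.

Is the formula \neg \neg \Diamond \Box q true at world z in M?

Yes

At z: \neg \Diamond \Box q is false, so \neg \neg \Diamond \Box q is true.
  At z: \Diamond \Box q is true, so \neg \Diamond \Box q is false.
    At z: \Diamond \Box q requires \Box q at some successor in {v, w, z}.
      \Box q holds at v, so \Diamond \Box q is true at z.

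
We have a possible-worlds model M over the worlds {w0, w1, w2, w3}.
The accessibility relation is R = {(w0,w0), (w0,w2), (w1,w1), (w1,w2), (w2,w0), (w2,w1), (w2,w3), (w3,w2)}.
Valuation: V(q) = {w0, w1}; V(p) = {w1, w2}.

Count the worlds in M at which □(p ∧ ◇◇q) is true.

Let φ = □(p ∧ ◇◇q). Evaluate φ at each world:
  w0 (successors {w0, w2}): φ is false.
  w1 (successors {w1, w2}): φ is true.
  w2 (successors {w0, w1, w3}): φ is false.
  w3 (successors {w2}): φ is true.
For instance, at w3:
  At w3: □(p ∧ ◇◇q) requires p ∧ ◇◇q at every successor {w2}.
      At w2: p is true, ◇◇q is true, so p ∧ ◇◇q is true.
  So □(p ∧ ◇◇q) is true at w3.
Satisfying worlds: {w1, w3}

2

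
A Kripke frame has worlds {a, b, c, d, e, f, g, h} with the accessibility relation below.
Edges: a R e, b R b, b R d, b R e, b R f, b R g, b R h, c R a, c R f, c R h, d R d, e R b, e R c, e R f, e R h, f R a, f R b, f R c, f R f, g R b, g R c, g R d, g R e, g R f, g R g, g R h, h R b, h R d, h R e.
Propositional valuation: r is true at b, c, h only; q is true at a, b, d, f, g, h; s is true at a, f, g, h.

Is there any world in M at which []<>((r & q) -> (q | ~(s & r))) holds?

Yes

Let φ = []<>((r & q) -> (q | ~(s & r))). Evaluate φ at each world:
  a (successors {e}): φ is true.
  b (successors {b, d, e, f, g, h}): φ is true.
  c (successors {a, f, h}): φ is true.
  d (successors {d}): φ is true.
  e (successors {b, c, f, h}): φ is true.
  f (successors {a, b, c, f}): φ is true.
  g (successors {b, c, d, e, f, g, h}): φ is true.
  h (successors {b, d, e}): φ is true.
Detail at a (witness):
  At a: []<>((r & q) -> (q | ~(s & r))) requires <>((r & q) -> (q | ~(s & r))) at every successor {e}.
      At e: <>((r & q) -> (q | ~(s & r))) requires (r & q) -> (q | ~(s & r)) at some successor in {b, c, f, h}.
        (r & q) -> (q | ~(s & r)) holds at b, so <>((r & q) -> (q | ~(s & r))) is true at e.
  So []<>((r & q) -> (q | ~(s & r))) is true at a.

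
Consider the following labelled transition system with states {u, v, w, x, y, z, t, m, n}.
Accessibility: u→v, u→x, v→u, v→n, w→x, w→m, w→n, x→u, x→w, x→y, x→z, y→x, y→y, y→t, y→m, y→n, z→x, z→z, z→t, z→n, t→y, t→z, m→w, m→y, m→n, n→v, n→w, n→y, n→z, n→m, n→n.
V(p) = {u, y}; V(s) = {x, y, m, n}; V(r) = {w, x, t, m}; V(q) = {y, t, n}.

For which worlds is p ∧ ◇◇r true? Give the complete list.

u, y

Let φ = p ∧ ◇◇r. Evaluate φ at each world:
  u (successors {v, x}): φ is true.
  v (successors {u, n}): φ is false.
  w (successors {x, m, n}): φ is false.
  x (successors {u, w, y, z}): φ is false.
  y (successors {x, y, t, m, n}): φ is true.
  z (successors {x, z, t, n}): φ is false.
  t (successors {y, z}): φ is false.
  m (successors {w, y, n}): φ is false.
  n (successors {v, w, y, z, m, n}): φ is false.
For instance, at m:
  At m: p is false, ◇◇r is true, so p ∧ ◇◇r is false.
    At m: ◇◇r requires ◇r at some successor in {w, y, n}.
      ◇r holds at w, so ◇◇r is true at m.
Satisfying worlds: {u, y}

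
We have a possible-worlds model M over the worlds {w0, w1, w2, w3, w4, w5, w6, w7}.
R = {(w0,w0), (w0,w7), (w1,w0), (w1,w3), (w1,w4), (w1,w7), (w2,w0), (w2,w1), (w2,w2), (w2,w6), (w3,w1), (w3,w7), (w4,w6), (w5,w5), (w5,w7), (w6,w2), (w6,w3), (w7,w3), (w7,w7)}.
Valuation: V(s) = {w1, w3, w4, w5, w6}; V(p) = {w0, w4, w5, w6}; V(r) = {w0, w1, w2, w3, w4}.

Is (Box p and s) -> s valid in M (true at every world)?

Let φ = (Box p and s) -> s. Evaluate φ at each world:
  w0 (successors {w0, w7}): φ is true.
  w1 (successors {w0, w3, w4, w7}): φ is true.
  w2 (successors {w0, w1, w2, w6}): φ is true.
  w3 (successors {w1, w7}): φ is true.
  w4 (successors {w6}): φ is true.
  w5 (successors {w5, w7}): φ is true.
  w6 (successors {w2, w3}): φ is true.
  w7 (successors {w3, w7}): φ is true.
For instance, at w3:
  At w3: Box p and s is false, s is true, so (Box p and s) -> s is true.
    At w3: Box p is false, s is true, so Box p and s is false.
      At w3: Box p requires p at every successor {w1, w7}.
        p fails at w1, so Box p is false at w3.

Yes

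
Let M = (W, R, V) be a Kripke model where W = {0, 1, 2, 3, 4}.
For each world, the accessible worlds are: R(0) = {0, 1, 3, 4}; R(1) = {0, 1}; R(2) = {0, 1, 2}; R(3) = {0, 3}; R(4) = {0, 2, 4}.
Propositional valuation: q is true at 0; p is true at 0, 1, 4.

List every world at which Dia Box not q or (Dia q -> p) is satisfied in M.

0, 1, 4

Let φ = Dia Box not q or (Dia q -> p). Evaluate φ at each world:
  0 (successors {0, 1, 3, 4}): φ is true.
  1 (successors {0, 1}): φ is true.
  2 (successors {0, 1, 2}): φ is false.
  3 (successors {0, 3}): φ is false.
  4 (successors {0, 2, 4}): φ is true.
For instance, at 4:
  At 4: Dia Box not q is false, Dia q -> p is true, so Dia Box not q or (Dia q -> p) is true.
    At 4: Dia Box not q requires Box not q at some successor in {0, 2, 4}.
      At 0: Box not q is false.
      At 2: Box not q is false.
      At 4: Box not q is false.
    So Dia Box not q is false at 4.
    At 4: Dia q is true, p is true, so Dia q -> p is true.
      At 4: Dia q requires q at some successor in {0, 2, 4}.
        q holds at 0, so Dia q is true at 4.
Satisfying worlds: {0, 1, 4}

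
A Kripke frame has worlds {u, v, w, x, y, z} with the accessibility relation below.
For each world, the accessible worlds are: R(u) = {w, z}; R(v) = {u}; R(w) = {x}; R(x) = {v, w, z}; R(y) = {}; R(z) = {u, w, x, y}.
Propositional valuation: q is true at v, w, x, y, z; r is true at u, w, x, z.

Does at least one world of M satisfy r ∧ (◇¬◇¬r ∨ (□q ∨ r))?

Yes

Let φ = r ∧ (◇¬◇¬r ∨ (□q ∨ r)). Evaluate φ at each world:
  u (successors {w, z}): φ is true.
  v (successors {u}): φ is false.
  w (successors {x}): φ is true.
  x (successors {v, w, z}): φ is true.
  y (successors ∅): φ is false.
  z (successors {u, w, x, y}): φ is true.
Detail at u (witness):
  At u: r is true, ◇¬◇¬r ∨ (□q ∨ r) is true, so r ∧ (◇¬◇¬r ∨ (□q ∨ r)) is true.
    At u: ◇¬◇¬r is true, □q ∨ r is true, so ◇¬◇¬r ∨ (□q ∨ r) is true.
      At u: ◇¬◇¬r requires ¬◇¬r at some successor in {w, z}.
        ¬◇¬r holds at w, so ◇¬◇¬r is true at u.
      At u: □q is true, r is true, so □q ∨ r is true.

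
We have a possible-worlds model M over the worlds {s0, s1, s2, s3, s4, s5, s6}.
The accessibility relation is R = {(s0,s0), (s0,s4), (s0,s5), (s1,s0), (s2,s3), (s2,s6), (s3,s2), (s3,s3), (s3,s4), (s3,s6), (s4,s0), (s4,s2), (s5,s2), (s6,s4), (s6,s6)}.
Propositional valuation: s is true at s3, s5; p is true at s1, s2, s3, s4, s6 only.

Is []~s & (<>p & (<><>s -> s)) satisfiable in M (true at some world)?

Yes

Let φ = []~s & (<>p & (<><>s -> s)). Evaluate φ at each world:
  s0 (successors {s0, s4, s5}): φ is false.
  s1 (successors {s0}): φ is false.
  s2 (successors {s3, s6}): φ is false.
  s3 (successors {s2, s3, s4, s6}): φ is false.
  s4 (successors {s0, s2}): φ is false.
  s5 (successors {s2}): φ is true.
  s6 (successors {s4, s6}): φ is true.
Detail at s5 (witness):
  At s5: []~s is true, <>p & (<><>s -> s) is true, so []~s & (<>p & (<><>s -> s)) is true.
    At s5: []~s requires ~s at every successor {s2}.
      At s2: ~s is true.
    So []~s is true at s5.
    At s5: <>p is true, <><>s -> s is true, so <>p & (<><>s -> s) is true.
      At s5: <>p requires p at some successor in {s2}.
        p holds at s2, so <>p is true at s5.
      At s5: <><>s is true, s is true, so <><>s -> s is true.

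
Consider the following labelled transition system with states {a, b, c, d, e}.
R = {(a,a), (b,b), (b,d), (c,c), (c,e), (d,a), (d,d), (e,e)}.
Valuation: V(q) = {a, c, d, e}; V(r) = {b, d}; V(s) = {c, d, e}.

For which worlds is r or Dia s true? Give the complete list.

b, c, d, e

Let φ = r or Dia s. Evaluate φ at each world:
  a (successors {a}): φ is false.
  b (successors {b, d}): φ is true.
  c (successors {c, e}): φ is true.
  d (successors {a, d}): φ is true.
  e (successors {e}): φ is true.
For instance, at a:
  At a: r is false, Dia s is false, so r or Dia s is false.
    At a: Dia s requires s at some successor in {a}.
      At a: s is false.
    So Dia s is false at a.
Satisfying worlds: {b, c, d, e}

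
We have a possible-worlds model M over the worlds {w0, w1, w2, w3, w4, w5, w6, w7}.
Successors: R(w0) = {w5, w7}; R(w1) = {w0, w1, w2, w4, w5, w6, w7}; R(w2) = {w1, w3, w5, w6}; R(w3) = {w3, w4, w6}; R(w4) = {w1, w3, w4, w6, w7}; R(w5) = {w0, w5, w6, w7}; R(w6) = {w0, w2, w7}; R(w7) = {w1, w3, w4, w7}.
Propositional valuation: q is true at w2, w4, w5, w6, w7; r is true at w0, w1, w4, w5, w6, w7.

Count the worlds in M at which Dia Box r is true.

5

Let φ = Dia Box r. Evaluate φ at each world:
  w0 (successors {w5, w7}): φ is true.
  w1 (successors {w0, w1, w2, w4, w5, w6, w7}): φ is true.
  w2 (successors {w1, w3, w5, w6}): φ is true.
  w3 (successors {w3, w4, w6}): φ is false.
  w4 (successors {w1, w3, w4, w6, w7}): φ is false.
  w5 (successors {w0, w5, w6, w7}): φ is true.
  w6 (successors {w0, w2, w7}): φ is true.
  w7 (successors {w1, w3, w4, w7}): φ is false.
For instance, at w0:
  At w0: Dia Box r requires Box r at some successor in {w5, w7}.
    Box r holds at w5, so Dia Box r is true at w0.
      At w5: Box r requires r at every successor {w0, w5, w6, w7}.
        At w0: r is true.
        At w5: r is true.
        At w6: r is true.
        At w7: r is true.
      So Box r is true at w5.
Satisfying worlds: {w0, w1, w2, w5, w6}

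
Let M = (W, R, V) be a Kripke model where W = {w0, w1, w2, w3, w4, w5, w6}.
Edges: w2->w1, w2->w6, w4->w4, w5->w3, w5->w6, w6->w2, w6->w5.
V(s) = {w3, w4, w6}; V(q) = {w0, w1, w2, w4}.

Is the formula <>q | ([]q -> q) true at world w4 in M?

Yes

Recall that []ψ holds at a world iff ψ holds at every accessible world, and <>ψ holds iff ψ holds at some accessible world.
At w4: <>q is true, []q -> q is true, so <>q | ([]q -> q) is true.
  At w4: <>q requires q at some successor in {w4}.
    q holds at w4, so <>q is true at w4.
  At w4: []q is true, q is true, so []q -> q is true.
    At w4: []q requires q at every successor {w4}.
      At w4: q is true.
    So []q is true at w4.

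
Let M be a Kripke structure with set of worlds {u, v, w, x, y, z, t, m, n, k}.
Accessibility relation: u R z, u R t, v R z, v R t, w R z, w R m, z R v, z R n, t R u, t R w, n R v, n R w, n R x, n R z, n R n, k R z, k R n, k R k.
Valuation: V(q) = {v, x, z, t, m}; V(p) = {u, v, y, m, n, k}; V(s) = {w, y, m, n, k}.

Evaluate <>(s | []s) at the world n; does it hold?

At n: <>(s | []s) requires s | []s at some successor in {v, w, x, z, n}.
  s | []s holds at w, so <>(s | []s) is true at n.
    At w: s is true, []s is false, so s | []s is true.
      At w: []s requires s at every successor {z, m}.
        s fails at z, so []s is false at w.

Yes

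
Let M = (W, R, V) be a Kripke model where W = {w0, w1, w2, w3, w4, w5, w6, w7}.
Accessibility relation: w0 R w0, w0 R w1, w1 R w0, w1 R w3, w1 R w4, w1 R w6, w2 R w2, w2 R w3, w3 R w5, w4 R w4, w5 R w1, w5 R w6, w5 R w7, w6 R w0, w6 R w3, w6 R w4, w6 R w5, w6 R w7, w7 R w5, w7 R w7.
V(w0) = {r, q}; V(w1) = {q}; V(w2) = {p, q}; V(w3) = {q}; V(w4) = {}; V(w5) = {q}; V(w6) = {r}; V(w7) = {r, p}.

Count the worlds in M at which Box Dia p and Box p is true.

Recall that Box ψ holds at a world iff ψ holds at every accessible world, and Dia ψ holds iff ψ holds at some accessible world.
Let φ = Box Dia p and Box p. Evaluate φ at each world:
  w0 (successors {w0, w1}): φ is false.
  w1 (successors {w0, w3, w4, w6}): φ is false.
  w2 (successors {w2, w3}): φ is false.
  w3 (successors {w5}): φ is false.
  w4 (successors {w4}): φ is false.
  w5 (successors {w1, w6, w7}): φ is false.
  w6 (successors {w0, w3, w4, w5, w7}): φ is false.
  w7 (successors {w5, w7}): φ is false.
For instance, at w6:
  At w6: Box Dia p is false, Box p is false, so Box Dia p and Box p is false.
    At w6: Box Dia p requires Dia p at every successor {w0, w3, w4, w5, w7}.
      Dia p fails at w0, so Box Dia p is false at w6.
    At w6: Box p requires p at every successor {w0, w3, w4, w5, w7}.
      p fails at w0, so Box p is false at w6.
Satisfying worlds: none.

0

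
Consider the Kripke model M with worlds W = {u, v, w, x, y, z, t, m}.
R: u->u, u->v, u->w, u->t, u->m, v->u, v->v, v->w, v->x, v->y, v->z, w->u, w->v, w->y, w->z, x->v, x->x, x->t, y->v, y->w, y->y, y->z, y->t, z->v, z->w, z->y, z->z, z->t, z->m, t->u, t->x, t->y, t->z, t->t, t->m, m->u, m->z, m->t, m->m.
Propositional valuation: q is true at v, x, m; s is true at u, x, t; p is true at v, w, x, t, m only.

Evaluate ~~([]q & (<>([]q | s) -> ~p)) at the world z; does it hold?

Recall that []ψ holds at a world iff ψ holds at every accessible world, and <>ψ holds iff ψ holds at some accessible world.
At z: ~([]q & (<>([]q | s) -> ~p)) is true, so ~~([]q & (<>([]q | s) -> ~p)) is false.
  At z: []q & (<>([]q | s) -> ~p) is false, so ~([]q & (<>([]q | s) -> ~p)) is true.
    At z: []q is false, <>([]q | s) -> ~p is true, so []q & (<>([]q | s) -> ~p) is false.
      At z: []q requires q at every successor {v, w, y, z, t, m}.
        q fails at w, so []q is false at z.
      At z: <>([]q | s) is true, ~p is true, so <>([]q | s) -> ~p is true.

No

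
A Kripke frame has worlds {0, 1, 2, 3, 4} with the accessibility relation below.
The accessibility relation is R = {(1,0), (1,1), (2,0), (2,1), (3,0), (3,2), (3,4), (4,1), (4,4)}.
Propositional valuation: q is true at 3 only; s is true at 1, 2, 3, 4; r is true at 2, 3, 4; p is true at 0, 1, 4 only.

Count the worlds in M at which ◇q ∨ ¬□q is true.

4

Recall that □ψ holds at a world iff ψ holds at every accessible world, and ◇ψ holds iff ψ holds at some accessible world.
Let φ = ◇q ∨ ¬□q. Evaluate φ at each world:
  0 (successors ∅): φ is false.
  1 (successors {0, 1}): φ is true.
  2 (successors {0, 1}): φ is true.
  3 (successors {0, 2, 4}): φ is true.
  4 (successors {1, 4}): φ is true.
For instance, at 2:
  At 2: ◇q is false, ¬□q is true, so ◇q ∨ ¬□q is true.
    At 2: ◇q requires q at some successor in {0, 1}.
      At 0: q is false.
      At 1: q is false.
    So ◇q is false at 2.
    At 2: □q is false, so ¬□q is true.
      At 2: □q requires q at every successor {0, 1}.
        q fails at 0, so □q is false at 2.
Satisfying worlds: {1, 2, 3, 4}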